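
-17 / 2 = -8.50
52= 52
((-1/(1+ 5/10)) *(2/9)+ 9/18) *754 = 7163/27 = 265.30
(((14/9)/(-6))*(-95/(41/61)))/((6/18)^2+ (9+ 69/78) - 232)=-1054690/6389727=-0.17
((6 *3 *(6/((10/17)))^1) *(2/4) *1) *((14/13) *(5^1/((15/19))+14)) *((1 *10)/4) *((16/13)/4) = 261324/169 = 1546.30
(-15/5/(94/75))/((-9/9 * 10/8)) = 1.91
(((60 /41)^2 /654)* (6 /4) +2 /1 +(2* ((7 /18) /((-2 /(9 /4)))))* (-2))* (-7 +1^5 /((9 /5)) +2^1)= -9173450 /549687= -16.69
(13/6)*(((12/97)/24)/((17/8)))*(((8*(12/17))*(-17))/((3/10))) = -8320/4947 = -1.68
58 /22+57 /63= 818 /231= 3.54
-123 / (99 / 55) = -205 / 3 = -68.33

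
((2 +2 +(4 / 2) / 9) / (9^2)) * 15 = 190 / 243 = 0.78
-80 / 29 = -2.76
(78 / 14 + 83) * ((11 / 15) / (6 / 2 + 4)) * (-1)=-1364 / 147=-9.28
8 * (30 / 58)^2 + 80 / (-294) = 230960 / 123627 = 1.87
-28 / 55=-0.51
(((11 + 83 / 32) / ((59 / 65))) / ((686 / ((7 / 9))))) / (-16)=-9425 / 8881152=-0.00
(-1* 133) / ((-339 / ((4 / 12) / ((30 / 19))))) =0.08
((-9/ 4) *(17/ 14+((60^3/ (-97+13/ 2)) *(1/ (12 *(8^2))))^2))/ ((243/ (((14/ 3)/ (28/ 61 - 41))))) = 608368189/ 52499633544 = 0.01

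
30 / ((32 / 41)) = 615 / 16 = 38.44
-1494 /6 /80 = -249 /80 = -3.11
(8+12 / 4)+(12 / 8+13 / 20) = 263 / 20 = 13.15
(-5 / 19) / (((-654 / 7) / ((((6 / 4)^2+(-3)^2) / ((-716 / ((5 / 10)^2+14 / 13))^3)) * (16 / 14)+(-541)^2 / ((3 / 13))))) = 3436568690327005576745 / 961992544318820352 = 3572.34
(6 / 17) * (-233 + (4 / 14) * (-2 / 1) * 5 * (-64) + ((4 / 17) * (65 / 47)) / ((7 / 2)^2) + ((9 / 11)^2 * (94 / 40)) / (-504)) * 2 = -113966039757 / 3221344280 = -35.38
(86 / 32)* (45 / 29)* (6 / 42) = 1935 / 3248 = 0.60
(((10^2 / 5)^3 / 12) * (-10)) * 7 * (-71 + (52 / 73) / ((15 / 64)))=3171500.76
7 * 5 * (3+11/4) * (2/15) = 161/6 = 26.83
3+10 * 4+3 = 46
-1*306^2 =-93636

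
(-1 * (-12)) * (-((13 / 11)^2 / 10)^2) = -85683 / 366025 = -0.23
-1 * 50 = -50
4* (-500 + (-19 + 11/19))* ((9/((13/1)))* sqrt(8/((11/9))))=-2127600* sqrt(22)/2717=-3672.92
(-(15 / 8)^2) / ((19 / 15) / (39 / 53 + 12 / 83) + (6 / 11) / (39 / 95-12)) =-52769140875 / 20888220608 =-2.53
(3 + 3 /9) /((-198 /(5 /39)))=-0.00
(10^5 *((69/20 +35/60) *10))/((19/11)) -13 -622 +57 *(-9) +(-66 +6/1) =133031144/57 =2333879.72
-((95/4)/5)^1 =-4.75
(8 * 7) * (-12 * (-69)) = 46368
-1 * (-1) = 1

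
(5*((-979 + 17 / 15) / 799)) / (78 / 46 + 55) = -84341 / 781422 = -0.11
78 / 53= 1.47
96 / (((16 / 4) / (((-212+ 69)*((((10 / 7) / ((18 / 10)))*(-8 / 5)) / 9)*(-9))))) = -91520 / 21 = -4358.10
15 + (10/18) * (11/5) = 146/9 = 16.22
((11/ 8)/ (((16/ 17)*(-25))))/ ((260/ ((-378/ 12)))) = 11781/ 1664000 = 0.01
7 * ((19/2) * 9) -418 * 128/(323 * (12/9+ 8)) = 138219/238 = 580.75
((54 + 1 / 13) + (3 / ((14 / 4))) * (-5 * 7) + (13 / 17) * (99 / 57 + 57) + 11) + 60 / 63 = 7137712 / 88179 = 80.95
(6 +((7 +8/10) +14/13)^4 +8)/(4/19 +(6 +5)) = 703580309343/1267394375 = 555.14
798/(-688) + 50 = 16801/344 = 48.84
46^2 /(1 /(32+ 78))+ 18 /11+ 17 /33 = 232762.15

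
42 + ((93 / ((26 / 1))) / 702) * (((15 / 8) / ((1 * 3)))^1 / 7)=14309723 / 340704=42.00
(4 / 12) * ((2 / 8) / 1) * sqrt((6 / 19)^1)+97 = sqrt(114) / 228+97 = 97.05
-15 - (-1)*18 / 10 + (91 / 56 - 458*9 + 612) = -140863 / 40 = -3521.58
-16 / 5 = -3.20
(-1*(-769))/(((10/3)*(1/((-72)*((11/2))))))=-456786/5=-91357.20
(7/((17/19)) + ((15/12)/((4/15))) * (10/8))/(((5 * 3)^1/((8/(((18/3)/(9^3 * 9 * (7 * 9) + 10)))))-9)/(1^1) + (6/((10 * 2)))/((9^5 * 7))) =-4239236239798455/2788370550308048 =-1.52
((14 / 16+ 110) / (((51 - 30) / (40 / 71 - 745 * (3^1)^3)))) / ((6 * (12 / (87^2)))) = -1065334121875 / 95424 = -11164215.73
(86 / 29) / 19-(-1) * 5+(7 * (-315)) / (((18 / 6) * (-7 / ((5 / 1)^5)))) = 180799716 / 551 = 328130.16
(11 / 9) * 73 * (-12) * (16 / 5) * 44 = -2261248 / 15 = -150749.87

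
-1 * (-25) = 25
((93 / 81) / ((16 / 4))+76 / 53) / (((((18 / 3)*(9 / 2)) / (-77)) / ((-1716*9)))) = 108469361 / 1431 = 75799.69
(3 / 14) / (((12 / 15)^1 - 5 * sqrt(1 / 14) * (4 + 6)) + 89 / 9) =-151875 * sqrt(14) / 12764122 - 64935 / 1823446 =-0.08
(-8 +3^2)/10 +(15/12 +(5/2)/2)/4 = 29/40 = 0.72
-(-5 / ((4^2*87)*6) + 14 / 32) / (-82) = 89 / 16704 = 0.01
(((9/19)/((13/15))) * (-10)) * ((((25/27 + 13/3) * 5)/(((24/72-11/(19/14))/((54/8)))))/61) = 718875/351299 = 2.05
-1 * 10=-10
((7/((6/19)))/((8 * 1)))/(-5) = -133/240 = -0.55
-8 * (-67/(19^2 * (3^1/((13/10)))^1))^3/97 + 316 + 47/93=151115830211085016/477451004063625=316.51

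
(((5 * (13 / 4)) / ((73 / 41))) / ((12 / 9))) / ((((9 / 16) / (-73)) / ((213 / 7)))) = -189215 / 7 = -27030.71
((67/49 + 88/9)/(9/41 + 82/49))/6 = 201515/205362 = 0.98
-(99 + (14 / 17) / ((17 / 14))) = -28807 / 289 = -99.68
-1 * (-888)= 888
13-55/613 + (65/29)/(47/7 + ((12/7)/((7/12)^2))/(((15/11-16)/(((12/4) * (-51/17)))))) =25311866813/1926511267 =13.14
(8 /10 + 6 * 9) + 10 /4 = 573 /10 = 57.30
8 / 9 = 0.89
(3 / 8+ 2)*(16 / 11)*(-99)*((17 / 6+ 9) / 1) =-4047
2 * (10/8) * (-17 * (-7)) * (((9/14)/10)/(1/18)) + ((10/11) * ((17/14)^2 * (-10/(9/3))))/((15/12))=2203489/6468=340.68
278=278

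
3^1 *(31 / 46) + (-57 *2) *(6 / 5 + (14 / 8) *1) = -38442 / 115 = -334.28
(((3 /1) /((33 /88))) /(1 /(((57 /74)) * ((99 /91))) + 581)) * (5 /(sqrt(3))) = 75240 * sqrt(3) /3285317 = 0.04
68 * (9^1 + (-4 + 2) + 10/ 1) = 1156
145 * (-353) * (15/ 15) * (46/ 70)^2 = -5415373/ 245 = -22103.56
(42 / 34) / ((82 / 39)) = 819 / 1394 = 0.59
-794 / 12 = -397 / 6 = -66.17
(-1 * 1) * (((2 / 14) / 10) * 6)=-3 / 35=-0.09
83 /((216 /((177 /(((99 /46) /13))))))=1464203 /3564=410.83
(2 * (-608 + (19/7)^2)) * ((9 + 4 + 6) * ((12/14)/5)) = -3912.69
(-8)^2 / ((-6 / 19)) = -608 / 3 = -202.67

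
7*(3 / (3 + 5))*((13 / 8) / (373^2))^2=3549 / 9910721864192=0.00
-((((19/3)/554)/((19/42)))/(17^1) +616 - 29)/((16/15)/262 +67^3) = -5431633350/2783015717827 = -0.00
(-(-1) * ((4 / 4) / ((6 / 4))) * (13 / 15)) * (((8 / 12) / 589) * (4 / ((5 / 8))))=1664 / 397575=0.00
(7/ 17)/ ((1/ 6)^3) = 1512/ 17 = 88.94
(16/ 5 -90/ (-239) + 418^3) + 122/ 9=785487651416/ 10755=73034649.13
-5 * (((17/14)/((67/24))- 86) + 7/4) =786185/1876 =419.08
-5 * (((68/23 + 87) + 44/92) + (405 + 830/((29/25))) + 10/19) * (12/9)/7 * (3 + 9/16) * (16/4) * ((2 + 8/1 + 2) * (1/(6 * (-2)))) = 10966475/667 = 16441.49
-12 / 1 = -12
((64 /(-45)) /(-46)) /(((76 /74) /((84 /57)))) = 0.04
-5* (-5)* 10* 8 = 2000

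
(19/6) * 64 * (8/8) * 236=143488/3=47829.33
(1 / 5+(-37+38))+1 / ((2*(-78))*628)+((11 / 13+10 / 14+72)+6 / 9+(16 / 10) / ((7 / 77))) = 318978749 / 3428880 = 93.03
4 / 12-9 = -26 / 3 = -8.67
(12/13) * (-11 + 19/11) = -1224/143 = -8.56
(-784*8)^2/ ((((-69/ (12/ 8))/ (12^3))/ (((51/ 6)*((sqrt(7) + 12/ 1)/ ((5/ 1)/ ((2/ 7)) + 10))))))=-6933555707904/ 1265 - 577796308992*sqrt(7)/ 1265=-6689534426.84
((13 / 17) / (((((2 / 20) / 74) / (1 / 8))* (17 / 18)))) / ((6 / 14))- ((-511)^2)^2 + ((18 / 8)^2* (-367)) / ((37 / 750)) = -68184214127.14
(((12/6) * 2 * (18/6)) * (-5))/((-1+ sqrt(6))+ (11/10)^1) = 600/599 - 6000 * sqrt(6)/599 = -23.53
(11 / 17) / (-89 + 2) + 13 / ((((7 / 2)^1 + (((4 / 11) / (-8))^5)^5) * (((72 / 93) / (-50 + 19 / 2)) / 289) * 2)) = -528386830012210080300234165689834477191157 / 18819290183608797273821122309807667769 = -28076.87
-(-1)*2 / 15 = 2 / 15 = 0.13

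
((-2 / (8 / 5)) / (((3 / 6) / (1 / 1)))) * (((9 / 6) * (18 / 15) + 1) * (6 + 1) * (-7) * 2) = 686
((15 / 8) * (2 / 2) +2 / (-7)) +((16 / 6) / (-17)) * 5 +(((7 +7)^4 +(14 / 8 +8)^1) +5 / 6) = 109748621 / 2856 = 38427.39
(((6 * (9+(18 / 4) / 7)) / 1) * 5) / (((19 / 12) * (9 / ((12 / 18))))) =13.53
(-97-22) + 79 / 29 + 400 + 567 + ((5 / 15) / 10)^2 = 22203929 / 26100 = 850.73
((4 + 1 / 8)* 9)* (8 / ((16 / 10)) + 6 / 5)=9207 / 40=230.18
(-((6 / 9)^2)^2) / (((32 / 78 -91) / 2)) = 416 / 95391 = 0.00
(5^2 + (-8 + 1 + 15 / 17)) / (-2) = -321 / 34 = -9.44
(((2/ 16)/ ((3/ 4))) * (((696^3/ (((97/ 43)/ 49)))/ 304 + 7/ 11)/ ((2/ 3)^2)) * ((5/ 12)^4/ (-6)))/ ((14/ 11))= -43606069811875/ 1222926336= -35657.15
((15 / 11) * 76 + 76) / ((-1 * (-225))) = 1976 / 2475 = 0.80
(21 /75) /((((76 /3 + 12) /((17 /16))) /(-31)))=-1581 /6400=-0.25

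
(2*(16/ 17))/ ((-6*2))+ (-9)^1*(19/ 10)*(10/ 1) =-8729/ 51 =-171.16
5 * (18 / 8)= 45 / 4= 11.25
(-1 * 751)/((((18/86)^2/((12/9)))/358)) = -1988473768/243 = -8183019.62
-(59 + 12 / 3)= -63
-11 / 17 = -0.65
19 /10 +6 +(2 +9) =189 /10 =18.90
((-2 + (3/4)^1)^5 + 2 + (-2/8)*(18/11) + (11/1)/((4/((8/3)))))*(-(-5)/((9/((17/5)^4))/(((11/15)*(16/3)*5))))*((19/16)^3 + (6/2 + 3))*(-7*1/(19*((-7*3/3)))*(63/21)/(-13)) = -104201730107461/131117875200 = -794.72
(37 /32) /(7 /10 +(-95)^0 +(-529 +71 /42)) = -3885 /1766048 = -0.00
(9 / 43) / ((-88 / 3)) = -27 / 3784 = -0.01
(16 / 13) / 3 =16 / 39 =0.41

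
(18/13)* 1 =18/13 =1.38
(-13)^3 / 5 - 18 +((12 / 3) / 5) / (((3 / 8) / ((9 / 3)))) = -451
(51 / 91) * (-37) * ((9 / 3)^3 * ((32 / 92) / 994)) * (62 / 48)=-526473 / 2080442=-0.25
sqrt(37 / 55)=sqrt(2035) / 55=0.82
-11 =-11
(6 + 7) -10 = 3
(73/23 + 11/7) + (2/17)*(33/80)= 524833/109480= 4.79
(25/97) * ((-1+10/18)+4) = 800/873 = 0.92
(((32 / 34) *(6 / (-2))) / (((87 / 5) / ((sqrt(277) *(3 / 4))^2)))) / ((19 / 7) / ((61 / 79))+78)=-5322555 / 17159851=-0.31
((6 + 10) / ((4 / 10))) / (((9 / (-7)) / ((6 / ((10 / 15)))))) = -280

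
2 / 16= 1 / 8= 0.12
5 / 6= 0.83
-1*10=-10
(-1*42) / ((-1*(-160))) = -21 / 80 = -0.26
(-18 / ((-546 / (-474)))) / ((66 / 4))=-948 / 1001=-0.95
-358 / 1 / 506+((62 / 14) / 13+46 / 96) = 124121 / 1105104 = 0.11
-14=-14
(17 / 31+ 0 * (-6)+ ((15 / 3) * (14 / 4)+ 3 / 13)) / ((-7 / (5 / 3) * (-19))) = 0.23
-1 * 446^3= -88716536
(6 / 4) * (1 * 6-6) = 0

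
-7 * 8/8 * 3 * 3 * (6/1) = -378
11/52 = 0.21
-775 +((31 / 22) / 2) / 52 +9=-1752577 / 2288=-765.99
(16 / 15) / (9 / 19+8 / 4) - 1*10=-6746 / 705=-9.57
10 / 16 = 5 / 8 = 0.62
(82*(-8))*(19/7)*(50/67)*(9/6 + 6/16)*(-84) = 14022000/67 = 209283.58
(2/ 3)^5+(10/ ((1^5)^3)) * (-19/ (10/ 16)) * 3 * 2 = -443200/ 243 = -1823.87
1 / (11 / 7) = 7 / 11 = 0.64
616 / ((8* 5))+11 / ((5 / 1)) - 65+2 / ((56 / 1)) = -6631 / 140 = -47.36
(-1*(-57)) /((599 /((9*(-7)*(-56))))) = 201096 /599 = 335.72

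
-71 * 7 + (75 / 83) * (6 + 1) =-40726 / 83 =-490.67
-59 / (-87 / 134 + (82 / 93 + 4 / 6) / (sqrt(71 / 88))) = -1050928768 *sqrt(1562) / 1041391491 - 15643594294 / 1041391491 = -54.91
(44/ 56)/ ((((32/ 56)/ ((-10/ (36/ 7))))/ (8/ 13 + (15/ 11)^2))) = -136255/ 20592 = -6.62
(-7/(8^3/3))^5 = -4084101/35184372088832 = -0.00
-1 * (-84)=84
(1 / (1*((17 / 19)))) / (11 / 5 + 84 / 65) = 1235 / 3859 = 0.32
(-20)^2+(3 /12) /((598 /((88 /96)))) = 11481611 /28704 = 400.00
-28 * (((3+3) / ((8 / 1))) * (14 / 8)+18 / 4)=-651 / 4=-162.75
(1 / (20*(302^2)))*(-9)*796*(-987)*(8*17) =60102378 / 114005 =527.19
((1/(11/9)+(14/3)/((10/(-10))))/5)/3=-127/495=-0.26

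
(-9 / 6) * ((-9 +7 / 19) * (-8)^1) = -1968 / 19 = -103.58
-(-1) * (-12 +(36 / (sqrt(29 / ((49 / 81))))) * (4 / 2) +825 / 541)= -5667 / 541 +56 * sqrt(29) / 29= -0.08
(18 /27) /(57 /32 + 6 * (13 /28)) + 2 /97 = 49594 /297693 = 0.17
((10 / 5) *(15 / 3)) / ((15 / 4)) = 8 / 3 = 2.67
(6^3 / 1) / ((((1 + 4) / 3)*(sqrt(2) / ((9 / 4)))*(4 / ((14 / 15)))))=1701*sqrt(2) / 50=48.11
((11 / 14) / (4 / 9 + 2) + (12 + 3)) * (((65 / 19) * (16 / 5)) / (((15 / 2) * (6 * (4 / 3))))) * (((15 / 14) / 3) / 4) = 1859 / 7448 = 0.25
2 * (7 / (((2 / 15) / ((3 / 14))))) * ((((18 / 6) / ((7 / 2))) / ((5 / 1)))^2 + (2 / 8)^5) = 342801 / 501760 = 0.68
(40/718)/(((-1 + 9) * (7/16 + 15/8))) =0.00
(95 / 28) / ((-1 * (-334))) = 95 / 9352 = 0.01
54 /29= 1.86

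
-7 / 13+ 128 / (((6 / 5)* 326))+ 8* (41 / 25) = 2051521 / 158925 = 12.91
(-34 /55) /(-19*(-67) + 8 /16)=-68 /140085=-0.00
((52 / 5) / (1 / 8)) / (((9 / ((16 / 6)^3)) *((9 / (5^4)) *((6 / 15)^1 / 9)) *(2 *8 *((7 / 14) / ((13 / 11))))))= 108160000 / 2673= 40463.90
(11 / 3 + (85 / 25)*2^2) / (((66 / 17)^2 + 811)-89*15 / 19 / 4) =5688676 / 266370675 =0.02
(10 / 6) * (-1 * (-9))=15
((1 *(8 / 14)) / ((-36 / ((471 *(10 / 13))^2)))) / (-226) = 1232450 / 133679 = 9.22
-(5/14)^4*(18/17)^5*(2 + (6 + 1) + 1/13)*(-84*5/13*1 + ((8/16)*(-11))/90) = 3665004944625/576133955033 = 6.36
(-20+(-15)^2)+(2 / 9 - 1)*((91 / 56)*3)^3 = 58823 / 512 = 114.89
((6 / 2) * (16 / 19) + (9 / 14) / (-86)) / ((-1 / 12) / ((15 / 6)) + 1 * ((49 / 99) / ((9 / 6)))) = 85567185 / 10076878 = 8.49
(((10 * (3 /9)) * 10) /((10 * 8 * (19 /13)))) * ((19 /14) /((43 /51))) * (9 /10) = 1989 /4816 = 0.41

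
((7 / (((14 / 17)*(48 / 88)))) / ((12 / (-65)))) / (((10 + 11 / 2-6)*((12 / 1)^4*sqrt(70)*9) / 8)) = -2431*sqrt(70) / 446777856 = -0.00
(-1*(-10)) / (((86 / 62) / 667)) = 206770 / 43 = 4808.60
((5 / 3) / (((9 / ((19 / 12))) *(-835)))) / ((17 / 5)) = -95 / 919836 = -0.00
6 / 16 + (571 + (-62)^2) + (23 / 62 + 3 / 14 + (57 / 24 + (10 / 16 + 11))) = 7690411 / 1736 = 4429.96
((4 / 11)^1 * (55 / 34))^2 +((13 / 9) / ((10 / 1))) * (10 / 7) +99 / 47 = 2275172 / 855729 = 2.66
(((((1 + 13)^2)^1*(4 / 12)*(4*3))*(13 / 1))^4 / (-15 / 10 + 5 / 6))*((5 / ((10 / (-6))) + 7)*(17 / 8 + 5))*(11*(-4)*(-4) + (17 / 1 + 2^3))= -92719234299640725504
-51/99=-17/33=-0.52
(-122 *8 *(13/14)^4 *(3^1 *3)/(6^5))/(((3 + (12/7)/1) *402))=-1742221/3931405632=-0.00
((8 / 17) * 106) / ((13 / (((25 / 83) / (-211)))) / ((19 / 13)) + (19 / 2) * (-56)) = -402800 / 54610749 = -0.01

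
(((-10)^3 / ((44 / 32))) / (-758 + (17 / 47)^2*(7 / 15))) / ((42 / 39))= 1723020000 / 1933801639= 0.89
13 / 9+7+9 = 157 / 9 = 17.44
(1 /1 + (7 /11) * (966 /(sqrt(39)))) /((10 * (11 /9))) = 9 /110 + 10143 * sqrt(39) /7865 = 8.14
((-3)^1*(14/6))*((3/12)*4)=-7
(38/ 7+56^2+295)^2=578643025/ 49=11809041.33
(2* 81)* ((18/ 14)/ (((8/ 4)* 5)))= 729/ 35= 20.83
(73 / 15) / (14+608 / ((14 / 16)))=511 / 74430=0.01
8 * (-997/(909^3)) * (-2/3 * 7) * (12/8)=55832/751089429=0.00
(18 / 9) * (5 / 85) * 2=4 / 17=0.24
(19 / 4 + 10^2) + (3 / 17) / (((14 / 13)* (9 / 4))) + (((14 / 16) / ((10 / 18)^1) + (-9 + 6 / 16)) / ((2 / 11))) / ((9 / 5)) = 83.28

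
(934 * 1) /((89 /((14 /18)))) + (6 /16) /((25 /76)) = 372557 /40050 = 9.30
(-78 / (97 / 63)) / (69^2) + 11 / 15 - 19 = -14067952 / 769695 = -18.28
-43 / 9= -4.78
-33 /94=-0.35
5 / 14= 0.36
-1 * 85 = -85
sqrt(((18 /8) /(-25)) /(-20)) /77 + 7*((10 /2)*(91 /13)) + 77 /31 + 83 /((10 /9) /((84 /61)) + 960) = 3*sqrt(5) /7700 + 2787327914 /11258735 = 247.57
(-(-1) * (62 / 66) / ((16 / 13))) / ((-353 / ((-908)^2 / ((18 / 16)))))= -166129496 / 104841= -1584.59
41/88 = 0.47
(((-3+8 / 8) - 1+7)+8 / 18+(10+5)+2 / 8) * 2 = 709 / 18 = 39.39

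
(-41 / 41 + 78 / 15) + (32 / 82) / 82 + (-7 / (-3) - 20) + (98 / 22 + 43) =9428368 / 277365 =33.99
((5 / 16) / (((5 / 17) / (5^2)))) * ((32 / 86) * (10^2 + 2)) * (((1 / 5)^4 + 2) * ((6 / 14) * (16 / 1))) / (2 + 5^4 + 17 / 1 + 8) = 26030808 / 1226575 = 21.22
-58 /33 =-1.76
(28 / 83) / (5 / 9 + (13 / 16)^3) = 1032192 / 3340999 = 0.31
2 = 2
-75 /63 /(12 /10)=-125 /126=-0.99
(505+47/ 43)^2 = 473584644/ 1849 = 256130.15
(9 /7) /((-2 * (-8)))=0.08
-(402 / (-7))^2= -161604 / 49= -3298.04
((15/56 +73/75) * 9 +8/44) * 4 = 174829/3850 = 45.41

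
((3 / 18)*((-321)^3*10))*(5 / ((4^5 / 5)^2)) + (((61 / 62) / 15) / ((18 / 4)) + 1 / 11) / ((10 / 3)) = -528699215041847 / 80451993600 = -6571.61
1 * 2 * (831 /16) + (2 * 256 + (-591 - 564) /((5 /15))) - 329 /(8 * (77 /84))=-254671 /88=-2893.99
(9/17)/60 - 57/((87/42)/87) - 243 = -896577/340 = -2636.99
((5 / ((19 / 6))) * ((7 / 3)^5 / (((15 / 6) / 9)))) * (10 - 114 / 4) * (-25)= 31092950 / 171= 181830.12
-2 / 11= -0.18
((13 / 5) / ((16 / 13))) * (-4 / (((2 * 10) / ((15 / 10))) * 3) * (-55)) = 11.62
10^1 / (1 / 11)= 110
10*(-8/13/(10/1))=-0.62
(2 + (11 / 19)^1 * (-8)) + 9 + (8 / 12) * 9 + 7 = 19.37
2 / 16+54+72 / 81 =3961 / 72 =55.01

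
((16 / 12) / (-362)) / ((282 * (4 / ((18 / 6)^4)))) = -9 / 34028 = -0.00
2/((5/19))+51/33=503/55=9.15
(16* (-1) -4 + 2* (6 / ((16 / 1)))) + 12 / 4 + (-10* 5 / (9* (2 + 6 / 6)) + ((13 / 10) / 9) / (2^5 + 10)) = -5701 / 315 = -18.10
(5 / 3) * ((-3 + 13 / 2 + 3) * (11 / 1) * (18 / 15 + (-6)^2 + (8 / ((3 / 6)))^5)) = 374879219 / 3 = 124959739.67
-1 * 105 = -105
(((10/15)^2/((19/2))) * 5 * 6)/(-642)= -40/18297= -0.00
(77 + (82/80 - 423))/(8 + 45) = -13799/2120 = -6.51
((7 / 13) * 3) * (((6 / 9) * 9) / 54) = 7 / 39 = 0.18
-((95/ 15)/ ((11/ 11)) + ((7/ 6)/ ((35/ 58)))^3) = -45764/ 3375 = -13.56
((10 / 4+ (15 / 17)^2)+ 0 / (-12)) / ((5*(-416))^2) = 379 / 500131840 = 0.00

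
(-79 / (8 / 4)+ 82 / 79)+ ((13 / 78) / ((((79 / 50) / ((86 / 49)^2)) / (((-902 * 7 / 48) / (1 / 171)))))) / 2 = -3692.94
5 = 5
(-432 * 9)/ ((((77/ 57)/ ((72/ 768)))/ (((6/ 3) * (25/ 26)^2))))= -25970625/ 52052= -498.94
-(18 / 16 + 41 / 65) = -913 / 520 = -1.76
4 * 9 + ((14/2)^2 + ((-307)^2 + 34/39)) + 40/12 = 94338.21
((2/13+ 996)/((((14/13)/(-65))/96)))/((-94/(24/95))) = 13852800/893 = 15512.65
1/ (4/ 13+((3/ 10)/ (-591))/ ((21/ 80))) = 53781/ 16444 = 3.27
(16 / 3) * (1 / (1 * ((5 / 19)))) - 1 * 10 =154 / 15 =10.27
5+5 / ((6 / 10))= 40 / 3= 13.33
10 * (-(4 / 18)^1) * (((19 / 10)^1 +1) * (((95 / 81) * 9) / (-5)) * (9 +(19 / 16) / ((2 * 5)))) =803909 / 6480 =124.06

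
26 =26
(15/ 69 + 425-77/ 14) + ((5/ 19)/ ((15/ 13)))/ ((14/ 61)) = 3860866/ 9177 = 420.71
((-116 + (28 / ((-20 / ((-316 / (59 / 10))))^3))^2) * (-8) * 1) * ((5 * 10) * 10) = -48769052905277360000 / 42180533641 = -1156198101.25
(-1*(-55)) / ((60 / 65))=715 / 12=59.58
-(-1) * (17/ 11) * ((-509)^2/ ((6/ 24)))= 17617508/ 11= 1601591.64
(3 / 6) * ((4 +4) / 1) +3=7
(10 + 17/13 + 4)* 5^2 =4975/13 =382.69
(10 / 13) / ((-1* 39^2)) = -10 / 19773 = -0.00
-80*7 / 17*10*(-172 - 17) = 1058400 / 17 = 62258.82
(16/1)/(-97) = -16/97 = -0.16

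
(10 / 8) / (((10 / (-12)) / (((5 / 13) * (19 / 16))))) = -285 / 416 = -0.69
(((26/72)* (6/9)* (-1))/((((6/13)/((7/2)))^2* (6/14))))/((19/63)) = -5274997/49248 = -107.11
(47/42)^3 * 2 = 103823/37044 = 2.80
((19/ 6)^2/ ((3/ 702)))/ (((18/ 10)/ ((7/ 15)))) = 32851/ 54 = 608.35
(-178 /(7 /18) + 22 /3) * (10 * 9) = -283740 /7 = -40534.29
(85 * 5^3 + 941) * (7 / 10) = 8096.20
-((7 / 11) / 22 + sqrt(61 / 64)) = -sqrt(61) / 8 - 7 / 242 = -1.01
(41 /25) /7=41 /175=0.23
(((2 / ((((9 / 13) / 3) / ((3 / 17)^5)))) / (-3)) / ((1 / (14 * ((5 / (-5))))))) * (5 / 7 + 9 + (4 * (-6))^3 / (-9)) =15191280 / 1419857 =10.70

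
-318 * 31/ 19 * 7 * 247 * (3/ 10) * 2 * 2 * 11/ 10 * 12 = -355242888/ 25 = -14209715.52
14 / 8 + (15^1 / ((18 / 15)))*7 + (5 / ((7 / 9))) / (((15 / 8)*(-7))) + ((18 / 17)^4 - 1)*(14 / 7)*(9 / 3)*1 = 1478245917 / 16370116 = 90.30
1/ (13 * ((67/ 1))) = 1/ 871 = 0.00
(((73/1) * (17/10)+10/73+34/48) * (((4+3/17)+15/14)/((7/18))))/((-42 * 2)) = -1367056729/68106080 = -20.07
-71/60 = -1.18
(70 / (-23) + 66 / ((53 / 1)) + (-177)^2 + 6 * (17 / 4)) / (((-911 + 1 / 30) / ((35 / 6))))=-13376630225 / 66628102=-200.77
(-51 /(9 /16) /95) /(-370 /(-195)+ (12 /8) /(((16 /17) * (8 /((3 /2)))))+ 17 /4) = -1810432 /12228305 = -0.15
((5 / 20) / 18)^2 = 1 / 5184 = 0.00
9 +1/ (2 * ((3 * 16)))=865/ 96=9.01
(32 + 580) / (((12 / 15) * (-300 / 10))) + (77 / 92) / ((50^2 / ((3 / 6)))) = -11729923 / 460000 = -25.50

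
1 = 1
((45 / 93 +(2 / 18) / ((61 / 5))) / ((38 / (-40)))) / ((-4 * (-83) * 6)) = -20975 / 80516889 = -0.00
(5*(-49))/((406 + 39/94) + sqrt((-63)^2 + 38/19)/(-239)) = -4568719795990/7578755054503 - 9830447620*sqrt(11)/83366305599533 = -0.60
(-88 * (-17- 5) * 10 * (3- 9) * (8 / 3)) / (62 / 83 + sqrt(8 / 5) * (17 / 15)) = 448319520000 / 2900717- 272076921600 * sqrt(10) / 2900717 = -142055.65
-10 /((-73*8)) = 5 /292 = 0.02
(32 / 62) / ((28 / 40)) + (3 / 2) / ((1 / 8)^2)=20992 / 217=96.74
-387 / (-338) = 387 / 338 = 1.14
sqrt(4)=2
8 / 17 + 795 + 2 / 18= 121724 / 153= 795.58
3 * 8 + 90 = 114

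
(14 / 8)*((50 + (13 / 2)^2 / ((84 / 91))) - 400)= -532.40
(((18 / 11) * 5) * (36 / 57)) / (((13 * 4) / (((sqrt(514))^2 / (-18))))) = -2.84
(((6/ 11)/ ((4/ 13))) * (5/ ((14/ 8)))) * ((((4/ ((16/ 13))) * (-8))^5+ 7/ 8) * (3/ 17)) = -55604835585/ 5236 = -10619716.50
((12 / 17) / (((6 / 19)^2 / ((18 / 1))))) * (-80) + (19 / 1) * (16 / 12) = -518548 / 51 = -10167.61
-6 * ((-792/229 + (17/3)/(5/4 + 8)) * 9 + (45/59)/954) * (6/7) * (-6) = -146577677220/185465497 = -790.32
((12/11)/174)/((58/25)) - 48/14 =-221849/64757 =-3.43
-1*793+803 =10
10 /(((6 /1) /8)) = 40 /3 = 13.33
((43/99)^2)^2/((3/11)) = 3418801/26198073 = 0.13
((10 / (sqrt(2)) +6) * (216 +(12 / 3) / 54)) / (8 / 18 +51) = 11668 / 463 +29170 * sqrt(2) / 1389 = 54.90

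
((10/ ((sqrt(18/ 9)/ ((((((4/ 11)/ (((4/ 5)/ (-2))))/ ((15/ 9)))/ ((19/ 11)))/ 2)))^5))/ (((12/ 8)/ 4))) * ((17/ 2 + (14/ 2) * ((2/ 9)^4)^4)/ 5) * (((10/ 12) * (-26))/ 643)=2047587308740922065 * sqrt(2)/ 109268596434486464401131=0.00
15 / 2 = 7.50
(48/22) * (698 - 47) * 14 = 218736/11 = 19885.09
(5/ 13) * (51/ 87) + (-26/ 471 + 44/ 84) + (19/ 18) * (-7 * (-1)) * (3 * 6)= 133.69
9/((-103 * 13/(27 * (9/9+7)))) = -1944/1339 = -1.45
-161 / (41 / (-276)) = 1083.80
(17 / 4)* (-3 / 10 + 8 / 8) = 119 / 40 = 2.98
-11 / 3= -3.67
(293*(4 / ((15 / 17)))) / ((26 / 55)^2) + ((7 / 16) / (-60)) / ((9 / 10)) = 867888257 / 146016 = 5943.79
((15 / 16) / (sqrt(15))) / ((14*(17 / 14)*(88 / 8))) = sqrt(15) / 2992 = 0.00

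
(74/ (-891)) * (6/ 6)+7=6163/ 891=6.92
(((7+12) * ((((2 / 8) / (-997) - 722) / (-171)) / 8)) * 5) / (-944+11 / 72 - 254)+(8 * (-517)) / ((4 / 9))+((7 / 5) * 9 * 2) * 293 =-1922.44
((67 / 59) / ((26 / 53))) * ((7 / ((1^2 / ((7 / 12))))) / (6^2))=173999 / 662688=0.26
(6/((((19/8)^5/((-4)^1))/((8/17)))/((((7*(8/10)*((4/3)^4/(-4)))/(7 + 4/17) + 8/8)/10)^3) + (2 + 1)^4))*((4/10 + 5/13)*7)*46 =-10398123081548739117056/4697067707553764362922505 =-0.00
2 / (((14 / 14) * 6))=1 / 3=0.33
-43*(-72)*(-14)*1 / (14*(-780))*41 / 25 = 10578 / 1625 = 6.51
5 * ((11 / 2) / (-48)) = -55 / 96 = -0.57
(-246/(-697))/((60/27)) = 27/170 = 0.16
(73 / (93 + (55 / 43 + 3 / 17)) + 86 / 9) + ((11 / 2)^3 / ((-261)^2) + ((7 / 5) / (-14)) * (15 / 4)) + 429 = 2064651081731 / 4703550687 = 438.96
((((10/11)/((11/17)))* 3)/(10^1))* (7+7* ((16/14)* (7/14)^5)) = 1479/484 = 3.06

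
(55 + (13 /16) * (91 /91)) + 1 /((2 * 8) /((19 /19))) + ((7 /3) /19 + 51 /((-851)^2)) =18492495791 /330235656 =56.00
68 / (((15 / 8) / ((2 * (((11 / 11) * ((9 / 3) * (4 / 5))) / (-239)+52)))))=67595264 / 17925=3771.00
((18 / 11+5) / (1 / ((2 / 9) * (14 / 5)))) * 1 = 2044 / 495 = 4.13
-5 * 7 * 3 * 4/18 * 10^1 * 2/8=-175/3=-58.33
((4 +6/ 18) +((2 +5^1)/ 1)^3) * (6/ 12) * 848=441808/ 3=147269.33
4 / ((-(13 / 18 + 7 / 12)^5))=-241864704 / 229345007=-1.05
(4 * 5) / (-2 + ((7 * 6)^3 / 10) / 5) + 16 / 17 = 300202 / 314449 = 0.95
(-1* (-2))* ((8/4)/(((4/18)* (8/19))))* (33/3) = 1881/4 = 470.25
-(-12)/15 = 4/5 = 0.80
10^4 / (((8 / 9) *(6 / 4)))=7500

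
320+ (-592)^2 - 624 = 350160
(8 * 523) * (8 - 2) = 25104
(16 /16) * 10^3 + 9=1009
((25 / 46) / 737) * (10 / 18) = 125 / 305118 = 0.00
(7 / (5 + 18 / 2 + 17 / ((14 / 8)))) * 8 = 196 / 83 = 2.36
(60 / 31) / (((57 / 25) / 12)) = 6000 / 589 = 10.19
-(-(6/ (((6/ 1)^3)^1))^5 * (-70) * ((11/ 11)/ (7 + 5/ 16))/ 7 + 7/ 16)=-96722267/ 221079456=-0.44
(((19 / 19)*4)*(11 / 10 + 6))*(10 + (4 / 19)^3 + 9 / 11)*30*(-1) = -696020100 / 75449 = -9225.04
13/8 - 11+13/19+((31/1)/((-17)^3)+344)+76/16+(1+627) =722918673/746776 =968.05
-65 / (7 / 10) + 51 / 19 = -11993 / 133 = -90.17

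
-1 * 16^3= -4096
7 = 7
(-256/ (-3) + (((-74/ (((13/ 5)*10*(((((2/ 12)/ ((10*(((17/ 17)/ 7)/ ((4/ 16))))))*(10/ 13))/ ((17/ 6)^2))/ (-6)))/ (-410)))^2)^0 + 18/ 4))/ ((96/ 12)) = 545/ 48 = 11.35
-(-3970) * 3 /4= 5955 /2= 2977.50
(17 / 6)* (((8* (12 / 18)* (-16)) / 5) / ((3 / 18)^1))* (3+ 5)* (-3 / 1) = 34816 / 5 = 6963.20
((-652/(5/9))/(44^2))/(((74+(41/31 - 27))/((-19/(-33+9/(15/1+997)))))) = -213693/29578010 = -0.01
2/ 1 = 2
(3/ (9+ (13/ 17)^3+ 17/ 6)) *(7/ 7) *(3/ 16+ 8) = 5792427/ 2896040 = 2.00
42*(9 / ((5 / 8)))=3024 / 5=604.80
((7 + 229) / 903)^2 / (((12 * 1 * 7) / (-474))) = -0.39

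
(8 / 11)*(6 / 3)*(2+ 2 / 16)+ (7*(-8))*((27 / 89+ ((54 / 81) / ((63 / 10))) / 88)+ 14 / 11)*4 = -9257482 / 26433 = -350.22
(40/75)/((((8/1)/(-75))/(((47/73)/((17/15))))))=-3525/1241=-2.84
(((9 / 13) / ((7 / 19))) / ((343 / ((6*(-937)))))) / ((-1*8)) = 480681 / 124852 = 3.85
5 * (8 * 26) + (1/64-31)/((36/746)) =152807/384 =397.93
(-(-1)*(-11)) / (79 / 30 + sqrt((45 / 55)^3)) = -34699170 / 7650671 + 2940300*sqrt(11) / 7650671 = -3.26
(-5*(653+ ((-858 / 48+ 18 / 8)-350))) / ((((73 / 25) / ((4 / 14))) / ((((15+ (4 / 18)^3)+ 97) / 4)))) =-2933236625 / 745038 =-3937.03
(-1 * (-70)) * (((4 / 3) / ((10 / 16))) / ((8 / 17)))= 952 / 3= 317.33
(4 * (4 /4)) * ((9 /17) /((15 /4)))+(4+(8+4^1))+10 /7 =10706 /595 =17.99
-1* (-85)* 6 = 510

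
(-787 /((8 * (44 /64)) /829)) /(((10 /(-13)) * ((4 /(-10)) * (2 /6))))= -1156568.05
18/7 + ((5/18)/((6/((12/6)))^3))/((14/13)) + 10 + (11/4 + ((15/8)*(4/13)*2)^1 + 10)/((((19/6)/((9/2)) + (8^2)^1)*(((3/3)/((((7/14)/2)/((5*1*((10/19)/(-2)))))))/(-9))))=200086523891/15452564400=12.95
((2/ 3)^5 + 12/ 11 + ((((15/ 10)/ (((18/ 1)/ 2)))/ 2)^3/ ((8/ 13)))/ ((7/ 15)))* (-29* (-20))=1701113465/ 2395008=710.27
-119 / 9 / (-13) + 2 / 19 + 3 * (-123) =-817792 / 2223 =-367.88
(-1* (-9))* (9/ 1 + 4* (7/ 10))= 531/ 5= 106.20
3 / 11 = 0.27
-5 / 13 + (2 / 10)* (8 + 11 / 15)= 1328 / 975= 1.36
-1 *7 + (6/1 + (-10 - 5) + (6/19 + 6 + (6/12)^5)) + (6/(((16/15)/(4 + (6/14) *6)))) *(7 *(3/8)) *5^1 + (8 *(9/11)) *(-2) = 1546307/3344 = 462.41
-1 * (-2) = 2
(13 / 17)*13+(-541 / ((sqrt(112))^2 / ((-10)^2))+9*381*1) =1407011 / 476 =2955.91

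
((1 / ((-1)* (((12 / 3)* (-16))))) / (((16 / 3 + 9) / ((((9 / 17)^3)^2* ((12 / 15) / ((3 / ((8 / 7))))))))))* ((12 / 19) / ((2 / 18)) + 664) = 3381027642 / 690213785555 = 0.00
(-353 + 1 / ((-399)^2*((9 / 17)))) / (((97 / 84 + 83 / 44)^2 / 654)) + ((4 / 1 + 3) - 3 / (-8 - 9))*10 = -180922841405348 / 7268754855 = -24890.49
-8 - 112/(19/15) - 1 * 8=-1984/19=-104.42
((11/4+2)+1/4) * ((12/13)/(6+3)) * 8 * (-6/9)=-320/117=-2.74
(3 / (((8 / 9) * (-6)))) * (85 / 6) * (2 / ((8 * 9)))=-85 / 384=-0.22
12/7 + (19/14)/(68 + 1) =1675/966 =1.73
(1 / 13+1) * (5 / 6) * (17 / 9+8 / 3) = 1435 / 351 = 4.09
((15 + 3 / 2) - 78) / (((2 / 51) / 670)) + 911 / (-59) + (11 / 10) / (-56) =-34716547409 / 33040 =-1050742.96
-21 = -21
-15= -15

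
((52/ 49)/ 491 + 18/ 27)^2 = 2330379076/ 5209519329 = 0.45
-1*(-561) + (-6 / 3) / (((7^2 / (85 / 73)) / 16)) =2003977 / 3577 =560.24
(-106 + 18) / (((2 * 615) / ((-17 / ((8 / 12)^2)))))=561 / 205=2.74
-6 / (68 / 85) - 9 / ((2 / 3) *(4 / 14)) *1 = -219 / 4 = -54.75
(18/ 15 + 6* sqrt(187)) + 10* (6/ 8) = 87/ 10 + 6* sqrt(187) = 90.75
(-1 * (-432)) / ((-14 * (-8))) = 27 / 7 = 3.86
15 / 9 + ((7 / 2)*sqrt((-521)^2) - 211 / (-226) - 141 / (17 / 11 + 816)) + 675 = 7624396100 / 3048627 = 2500.93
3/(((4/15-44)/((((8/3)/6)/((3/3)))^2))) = -0.01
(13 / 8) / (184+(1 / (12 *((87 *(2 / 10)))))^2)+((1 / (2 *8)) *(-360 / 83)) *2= -8877666087 / 16645504667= -0.53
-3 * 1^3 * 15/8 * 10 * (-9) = 2025/4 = 506.25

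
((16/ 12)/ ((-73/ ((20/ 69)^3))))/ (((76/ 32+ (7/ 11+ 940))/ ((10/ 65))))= -0.00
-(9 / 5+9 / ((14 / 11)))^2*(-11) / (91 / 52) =4242051 / 8575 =494.70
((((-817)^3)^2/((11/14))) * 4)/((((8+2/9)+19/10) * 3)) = 499622077518565963920/10021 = 49857506987183511.02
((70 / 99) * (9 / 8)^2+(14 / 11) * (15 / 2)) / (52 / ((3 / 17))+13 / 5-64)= 0.04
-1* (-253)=253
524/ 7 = 74.86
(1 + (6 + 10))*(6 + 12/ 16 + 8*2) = 1547/ 4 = 386.75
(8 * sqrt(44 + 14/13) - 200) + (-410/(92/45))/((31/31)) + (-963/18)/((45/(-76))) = -642089/2070 + 8 * sqrt(7618)/13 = -256.48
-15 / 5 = -3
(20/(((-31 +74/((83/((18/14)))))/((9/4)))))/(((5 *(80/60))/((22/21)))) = -8217/34690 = -0.24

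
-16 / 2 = -8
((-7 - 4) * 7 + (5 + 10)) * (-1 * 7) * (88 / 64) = 2387 / 4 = 596.75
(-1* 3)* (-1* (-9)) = -27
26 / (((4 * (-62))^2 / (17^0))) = 0.00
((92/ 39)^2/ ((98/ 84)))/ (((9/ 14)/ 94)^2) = 4188122624/ 41067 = 101982.68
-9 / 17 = -0.53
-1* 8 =-8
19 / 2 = 9.50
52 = 52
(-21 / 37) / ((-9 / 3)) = 7 / 37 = 0.19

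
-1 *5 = -5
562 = 562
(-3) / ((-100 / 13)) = 39 / 100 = 0.39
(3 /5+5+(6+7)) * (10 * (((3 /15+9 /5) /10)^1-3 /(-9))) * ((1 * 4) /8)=248 /5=49.60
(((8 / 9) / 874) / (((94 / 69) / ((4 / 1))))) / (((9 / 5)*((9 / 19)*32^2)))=0.00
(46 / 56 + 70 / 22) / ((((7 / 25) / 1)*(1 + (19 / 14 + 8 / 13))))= 400725 / 83314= 4.81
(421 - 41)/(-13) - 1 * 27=-731/13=-56.23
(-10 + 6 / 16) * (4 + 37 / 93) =-31493 / 744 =-42.33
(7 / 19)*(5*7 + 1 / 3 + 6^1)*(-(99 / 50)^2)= -708939 / 11875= -59.70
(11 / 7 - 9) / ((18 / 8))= -208 / 63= -3.30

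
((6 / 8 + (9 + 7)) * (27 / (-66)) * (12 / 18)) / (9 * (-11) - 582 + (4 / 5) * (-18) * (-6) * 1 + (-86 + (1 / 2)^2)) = 1005 / 149677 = 0.01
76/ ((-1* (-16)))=19/ 4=4.75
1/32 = 0.03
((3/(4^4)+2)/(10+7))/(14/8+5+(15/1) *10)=515/682176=0.00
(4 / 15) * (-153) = -204 / 5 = -40.80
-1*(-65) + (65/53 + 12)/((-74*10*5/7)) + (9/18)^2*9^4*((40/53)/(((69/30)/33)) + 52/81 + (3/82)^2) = 572630059288411/30327257200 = 18881.70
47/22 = 2.14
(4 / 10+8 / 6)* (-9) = -78 / 5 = -15.60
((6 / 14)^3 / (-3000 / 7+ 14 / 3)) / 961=-81 / 419186278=-0.00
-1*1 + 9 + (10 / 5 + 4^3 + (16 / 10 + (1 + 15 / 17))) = 6586 / 85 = 77.48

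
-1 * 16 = -16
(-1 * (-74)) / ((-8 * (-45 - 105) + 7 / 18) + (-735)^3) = -0.00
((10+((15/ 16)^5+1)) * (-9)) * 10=-553216995/ 524288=-1055.18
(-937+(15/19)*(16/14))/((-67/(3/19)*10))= 373503/1693090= 0.22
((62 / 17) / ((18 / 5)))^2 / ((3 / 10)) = 240250 / 70227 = 3.42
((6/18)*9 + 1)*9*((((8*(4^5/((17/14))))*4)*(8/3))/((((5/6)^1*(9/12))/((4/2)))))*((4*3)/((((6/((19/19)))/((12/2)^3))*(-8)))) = -38050725888/85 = -447655598.68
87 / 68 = 1.28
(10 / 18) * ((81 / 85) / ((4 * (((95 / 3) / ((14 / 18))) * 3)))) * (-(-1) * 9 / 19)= 0.00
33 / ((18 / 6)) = 11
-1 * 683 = -683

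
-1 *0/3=0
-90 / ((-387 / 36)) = 360 / 43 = 8.37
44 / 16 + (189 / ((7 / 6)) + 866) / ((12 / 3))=1039 / 4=259.75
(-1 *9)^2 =81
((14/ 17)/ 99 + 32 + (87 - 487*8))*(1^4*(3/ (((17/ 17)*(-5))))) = 6356677/ 2805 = 2266.20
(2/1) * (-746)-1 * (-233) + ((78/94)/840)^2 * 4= -1259.00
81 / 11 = 7.36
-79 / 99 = -0.80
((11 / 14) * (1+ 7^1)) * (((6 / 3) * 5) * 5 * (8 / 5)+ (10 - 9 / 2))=3762 / 7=537.43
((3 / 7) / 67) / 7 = 3 / 3283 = 0.00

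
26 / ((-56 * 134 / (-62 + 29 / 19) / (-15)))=-224055 / 71288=-3.14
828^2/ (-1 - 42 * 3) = -685584/ 127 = -5398.30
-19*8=-152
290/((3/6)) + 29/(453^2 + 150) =119108249/205359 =580.00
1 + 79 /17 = 96 /17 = 5.65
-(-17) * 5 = 85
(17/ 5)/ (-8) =-17/ 40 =-0.42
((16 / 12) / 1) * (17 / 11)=68 / 33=2.06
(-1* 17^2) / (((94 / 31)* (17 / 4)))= -1054 / 47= -22.43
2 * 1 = 2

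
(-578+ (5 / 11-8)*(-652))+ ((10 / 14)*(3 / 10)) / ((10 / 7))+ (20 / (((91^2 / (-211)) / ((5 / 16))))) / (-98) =775175706959 / 178538360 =4341.79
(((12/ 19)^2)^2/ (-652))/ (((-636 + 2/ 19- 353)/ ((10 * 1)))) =17280/ 7002140471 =0.00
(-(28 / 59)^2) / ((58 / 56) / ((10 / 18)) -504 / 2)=109760 / 121901139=0.00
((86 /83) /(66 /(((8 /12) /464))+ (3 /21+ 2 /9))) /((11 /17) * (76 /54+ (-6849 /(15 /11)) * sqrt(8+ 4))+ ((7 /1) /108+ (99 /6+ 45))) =-36638838371520 * sqrt(3) /31672926692330169215891-352167291000 /31672926692330169215891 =-0.00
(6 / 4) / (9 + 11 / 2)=3 / 29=0.10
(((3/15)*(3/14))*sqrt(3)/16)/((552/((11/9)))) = 11*sqrt(3)/1854720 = 0.00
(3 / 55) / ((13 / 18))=54 / 715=0.08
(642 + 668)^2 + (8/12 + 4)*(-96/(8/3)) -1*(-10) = 1715942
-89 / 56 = -1.59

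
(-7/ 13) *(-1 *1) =7/ 13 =0.54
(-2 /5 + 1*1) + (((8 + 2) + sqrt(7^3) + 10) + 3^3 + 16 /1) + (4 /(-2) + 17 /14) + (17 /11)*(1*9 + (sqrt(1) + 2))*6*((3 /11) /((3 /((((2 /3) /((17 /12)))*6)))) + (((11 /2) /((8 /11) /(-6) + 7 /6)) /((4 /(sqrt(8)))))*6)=7*sqrt(7) + 773957 /8470 + 40392*sqrt(2) /23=2593.50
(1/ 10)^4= 1/ 10000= 0.00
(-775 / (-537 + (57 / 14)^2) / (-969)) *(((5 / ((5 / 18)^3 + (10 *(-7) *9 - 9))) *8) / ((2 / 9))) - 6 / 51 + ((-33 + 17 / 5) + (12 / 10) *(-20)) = -10992121098324342 / 204629396264645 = -53.72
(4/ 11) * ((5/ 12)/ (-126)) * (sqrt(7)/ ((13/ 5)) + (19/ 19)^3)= -25 * sqrt(7)/ 54054 - 5/ 4158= -0.00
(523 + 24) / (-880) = -547 / 880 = -0.62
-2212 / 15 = -147.47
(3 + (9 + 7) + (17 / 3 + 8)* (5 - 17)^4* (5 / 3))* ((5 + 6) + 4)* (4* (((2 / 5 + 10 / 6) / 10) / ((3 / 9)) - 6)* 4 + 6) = -2836868034 / 5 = -567373606.80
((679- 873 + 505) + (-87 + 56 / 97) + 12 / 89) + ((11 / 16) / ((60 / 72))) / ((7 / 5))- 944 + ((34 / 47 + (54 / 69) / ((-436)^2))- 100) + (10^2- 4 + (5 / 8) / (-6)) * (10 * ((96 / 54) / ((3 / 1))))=-62792561199595807 / 251468436143484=-249.70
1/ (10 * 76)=1/ 760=0.00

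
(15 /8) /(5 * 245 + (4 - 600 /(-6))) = 5 /3544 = 0.00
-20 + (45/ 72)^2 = -1255/ 64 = -19.61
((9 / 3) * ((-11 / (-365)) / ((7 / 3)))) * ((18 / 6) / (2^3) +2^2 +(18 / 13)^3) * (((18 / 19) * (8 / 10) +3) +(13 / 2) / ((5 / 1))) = 11754518589 / 8532269200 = 1.38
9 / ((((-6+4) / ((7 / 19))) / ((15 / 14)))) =-135 / 76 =-1.78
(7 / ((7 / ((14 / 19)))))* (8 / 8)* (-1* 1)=-14 / 19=-0.74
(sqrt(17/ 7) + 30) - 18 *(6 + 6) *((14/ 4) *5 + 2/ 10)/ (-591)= sqrt(119)/ 7 + 35922/ 985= 38.03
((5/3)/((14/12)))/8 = 5/28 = 0.18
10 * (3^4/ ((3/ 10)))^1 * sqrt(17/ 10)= 270 * sqrt(170)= 3520.37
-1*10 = -10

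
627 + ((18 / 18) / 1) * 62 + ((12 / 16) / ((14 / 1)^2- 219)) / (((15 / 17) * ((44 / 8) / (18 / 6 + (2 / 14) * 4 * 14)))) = 158453 / 230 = 688.93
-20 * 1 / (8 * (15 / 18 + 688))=-15 / 4133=-0.00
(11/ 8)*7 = 77/ 8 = 9.62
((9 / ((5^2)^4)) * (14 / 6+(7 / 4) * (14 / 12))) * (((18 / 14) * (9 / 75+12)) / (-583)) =-24543 / 9109375000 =-0.00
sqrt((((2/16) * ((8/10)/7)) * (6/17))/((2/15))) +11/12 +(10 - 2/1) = 3 * sqrt(238)/238 +107/12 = 9.11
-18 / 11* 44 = -72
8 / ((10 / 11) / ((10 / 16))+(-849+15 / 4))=-352 / 37127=-0.01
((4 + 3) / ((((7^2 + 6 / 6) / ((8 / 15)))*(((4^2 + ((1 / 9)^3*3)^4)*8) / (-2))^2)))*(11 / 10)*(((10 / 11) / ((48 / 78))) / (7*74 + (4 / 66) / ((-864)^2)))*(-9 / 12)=-106461612693265843164299148 / 2482226204614928398632760514532125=-0.00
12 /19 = 0.63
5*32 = 160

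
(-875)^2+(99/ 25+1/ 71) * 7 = 765652.82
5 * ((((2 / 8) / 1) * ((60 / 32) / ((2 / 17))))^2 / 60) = 21675 / 16384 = 1.32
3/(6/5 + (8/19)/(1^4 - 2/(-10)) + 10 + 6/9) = 855/3482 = 0.25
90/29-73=-2027/29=-69.90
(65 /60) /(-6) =-13 /72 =-0.18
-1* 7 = -7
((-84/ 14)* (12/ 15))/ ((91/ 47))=-1128/ 455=-2.48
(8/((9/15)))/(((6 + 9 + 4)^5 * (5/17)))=136/7428297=0.00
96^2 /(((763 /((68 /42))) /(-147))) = -313344 /109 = -2874.72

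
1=1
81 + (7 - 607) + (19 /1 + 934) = 434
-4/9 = -0.44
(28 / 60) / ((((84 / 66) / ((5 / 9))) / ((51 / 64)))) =0.16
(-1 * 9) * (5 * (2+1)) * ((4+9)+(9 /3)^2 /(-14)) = -23355 /14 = -1668.21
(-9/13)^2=81/169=0.48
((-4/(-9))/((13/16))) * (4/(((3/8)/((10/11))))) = 20480/3861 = 5.30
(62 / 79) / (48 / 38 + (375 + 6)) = 1178 / 573777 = 0.00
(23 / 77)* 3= 69 / 77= 0.90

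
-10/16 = -5/8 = -0.62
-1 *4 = -4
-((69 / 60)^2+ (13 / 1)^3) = -879329 / 400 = -2198.32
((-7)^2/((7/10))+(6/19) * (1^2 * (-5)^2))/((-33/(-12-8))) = 29600/627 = 47.21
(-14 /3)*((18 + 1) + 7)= -121.33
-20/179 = -0.11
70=70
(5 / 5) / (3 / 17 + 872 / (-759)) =-1.03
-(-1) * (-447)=-447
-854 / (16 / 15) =-6405 / 8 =-800.62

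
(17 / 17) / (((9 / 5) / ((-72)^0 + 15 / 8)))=115 / 72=1.60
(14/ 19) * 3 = 42/ 19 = 2.21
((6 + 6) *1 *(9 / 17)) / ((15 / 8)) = 288 / 85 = 3.39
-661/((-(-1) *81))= -661/81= -8.16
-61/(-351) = 61/351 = 0.17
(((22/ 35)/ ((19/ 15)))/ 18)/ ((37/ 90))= 330/ 4921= 0.07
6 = 6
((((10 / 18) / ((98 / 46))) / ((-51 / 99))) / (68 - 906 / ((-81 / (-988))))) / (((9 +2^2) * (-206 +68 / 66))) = -75141 / 4344154189648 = -0.00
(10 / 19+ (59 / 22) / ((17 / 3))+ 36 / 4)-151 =-1001949 / 7106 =-141.00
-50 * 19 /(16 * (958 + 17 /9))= -4275 /69112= -0.06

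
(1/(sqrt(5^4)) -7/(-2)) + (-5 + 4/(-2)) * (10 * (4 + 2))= -20823/50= -416.46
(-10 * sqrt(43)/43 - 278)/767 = -278/767 - 10 * sqrt(43)/32981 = -0.36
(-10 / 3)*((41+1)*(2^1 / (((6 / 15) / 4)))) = -2800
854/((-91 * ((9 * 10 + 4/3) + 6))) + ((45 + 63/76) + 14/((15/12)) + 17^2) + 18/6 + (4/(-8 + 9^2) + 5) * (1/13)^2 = 1635956857/4688060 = 348.96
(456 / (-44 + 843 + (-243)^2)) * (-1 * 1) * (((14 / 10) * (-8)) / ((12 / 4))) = 1064 / 37405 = 0.03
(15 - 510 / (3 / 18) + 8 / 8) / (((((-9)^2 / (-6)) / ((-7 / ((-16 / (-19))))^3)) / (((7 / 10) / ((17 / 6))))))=-12532497299 / 391680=-31996.78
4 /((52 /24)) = 24 /13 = 1.85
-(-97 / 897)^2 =-9409 / 804609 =-0.01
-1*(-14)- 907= -893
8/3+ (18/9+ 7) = 11.67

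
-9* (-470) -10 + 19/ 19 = 4221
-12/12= -1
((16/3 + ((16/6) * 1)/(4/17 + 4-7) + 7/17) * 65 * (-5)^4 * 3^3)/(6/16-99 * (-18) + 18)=2912.55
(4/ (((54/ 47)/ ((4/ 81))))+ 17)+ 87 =227824/ 2187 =104.17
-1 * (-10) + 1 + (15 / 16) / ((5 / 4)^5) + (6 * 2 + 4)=17067 / 625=27.31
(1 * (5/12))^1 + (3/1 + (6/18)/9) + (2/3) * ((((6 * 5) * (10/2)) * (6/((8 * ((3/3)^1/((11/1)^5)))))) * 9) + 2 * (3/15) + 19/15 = 11740618453/108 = 108709430.12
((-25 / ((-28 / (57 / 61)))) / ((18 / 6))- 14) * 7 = -23437 / 244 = -96.05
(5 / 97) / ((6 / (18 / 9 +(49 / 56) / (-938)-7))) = -8935 / 207968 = -0.04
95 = 95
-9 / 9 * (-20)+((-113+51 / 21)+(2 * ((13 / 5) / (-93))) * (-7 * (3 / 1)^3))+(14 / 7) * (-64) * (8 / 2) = -642324 / 1085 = -592.00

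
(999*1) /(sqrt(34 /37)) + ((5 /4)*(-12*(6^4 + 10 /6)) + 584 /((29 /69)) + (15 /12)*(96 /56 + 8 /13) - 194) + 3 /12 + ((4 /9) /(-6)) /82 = -213450954623 /11685492 + 999*sqrt(1258) /34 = -17224.18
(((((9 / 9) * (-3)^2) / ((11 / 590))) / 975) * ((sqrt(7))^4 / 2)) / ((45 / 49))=141659 / 10725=13.21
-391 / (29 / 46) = -17986 / 29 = -620.21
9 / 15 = 3 / 5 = 0.60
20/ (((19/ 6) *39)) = 0.16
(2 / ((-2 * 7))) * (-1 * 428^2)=183184 / 7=26169.14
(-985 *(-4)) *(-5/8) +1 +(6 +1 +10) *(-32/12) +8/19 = -285731/114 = -2506.41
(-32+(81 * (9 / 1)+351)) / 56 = 131 / 7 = 18.71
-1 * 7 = -7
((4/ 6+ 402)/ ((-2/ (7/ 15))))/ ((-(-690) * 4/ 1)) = -1057/ 31050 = -0.03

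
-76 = -76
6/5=1.20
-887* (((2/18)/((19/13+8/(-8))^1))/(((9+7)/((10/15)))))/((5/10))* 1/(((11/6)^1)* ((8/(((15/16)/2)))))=-57655/101376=-0.57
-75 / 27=-2.78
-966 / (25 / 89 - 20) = 28658 / 585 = 48.99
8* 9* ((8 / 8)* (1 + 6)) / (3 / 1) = 168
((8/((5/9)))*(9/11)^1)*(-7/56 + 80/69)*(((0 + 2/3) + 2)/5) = 41112/6325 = 6.50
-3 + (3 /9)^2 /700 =-18899 /6300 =-3.00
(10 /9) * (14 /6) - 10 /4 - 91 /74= -1136 /999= -1.14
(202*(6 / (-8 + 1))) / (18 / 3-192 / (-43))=-16.54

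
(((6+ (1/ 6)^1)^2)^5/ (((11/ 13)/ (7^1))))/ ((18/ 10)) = 2187905889450121295/ 5986151424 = 365494578.15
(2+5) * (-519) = -3633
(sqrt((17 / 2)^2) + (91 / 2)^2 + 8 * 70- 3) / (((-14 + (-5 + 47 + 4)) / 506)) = 41677.80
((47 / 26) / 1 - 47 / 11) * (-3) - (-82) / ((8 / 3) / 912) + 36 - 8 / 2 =8031851 / 286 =28083.40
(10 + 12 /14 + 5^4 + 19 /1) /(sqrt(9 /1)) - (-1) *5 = 223.29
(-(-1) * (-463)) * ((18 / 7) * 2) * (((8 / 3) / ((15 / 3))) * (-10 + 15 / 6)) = 66672 / 7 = 9524.57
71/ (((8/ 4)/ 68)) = 2414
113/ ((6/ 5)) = 565/ 6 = 94.17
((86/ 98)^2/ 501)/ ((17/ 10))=18490/ 20449317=0.00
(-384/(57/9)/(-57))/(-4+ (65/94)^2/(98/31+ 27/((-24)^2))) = -14208288/51438263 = -0.28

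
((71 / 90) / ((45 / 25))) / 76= 71 / 12312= 0.01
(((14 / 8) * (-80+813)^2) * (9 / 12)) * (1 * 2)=11283069 / 8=1410383.62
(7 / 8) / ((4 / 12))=21 / 8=2.62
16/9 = 1.78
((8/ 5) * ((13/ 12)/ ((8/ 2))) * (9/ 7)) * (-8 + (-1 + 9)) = 0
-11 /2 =-5.50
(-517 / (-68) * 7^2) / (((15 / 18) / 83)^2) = 1570671333 / 425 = 3695697.25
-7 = -7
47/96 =0.49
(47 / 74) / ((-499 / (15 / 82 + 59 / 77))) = -281671 / 233150764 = -0.00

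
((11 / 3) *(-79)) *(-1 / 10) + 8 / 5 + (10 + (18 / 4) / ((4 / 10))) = 3109 / 60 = 51.82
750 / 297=250 / 99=2.53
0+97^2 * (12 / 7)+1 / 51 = 5758315 / 357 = 16129.73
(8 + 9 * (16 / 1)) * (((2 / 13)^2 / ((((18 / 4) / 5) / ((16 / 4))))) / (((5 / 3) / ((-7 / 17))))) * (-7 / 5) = 238336 / 43095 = 5.53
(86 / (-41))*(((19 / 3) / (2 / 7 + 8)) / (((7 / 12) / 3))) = -9804 / 1189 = -8.25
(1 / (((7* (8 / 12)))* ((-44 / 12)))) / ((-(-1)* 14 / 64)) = -144 / 539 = -0.27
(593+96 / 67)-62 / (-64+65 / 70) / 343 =1723203117 / 2898889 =594.44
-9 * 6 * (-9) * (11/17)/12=891/34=26.21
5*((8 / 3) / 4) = 10 / 3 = 3.33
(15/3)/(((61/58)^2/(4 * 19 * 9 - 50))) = 10663880/3721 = 2865.86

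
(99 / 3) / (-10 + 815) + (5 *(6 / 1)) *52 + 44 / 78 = 48995197 / 31395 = 1560.61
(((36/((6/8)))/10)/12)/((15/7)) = 14/75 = 0.19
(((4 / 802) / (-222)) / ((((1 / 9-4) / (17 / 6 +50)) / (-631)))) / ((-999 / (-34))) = -3400459 / 518775705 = -0.01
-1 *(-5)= 5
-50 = -50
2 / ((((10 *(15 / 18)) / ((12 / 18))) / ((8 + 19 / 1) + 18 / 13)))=1476 / 325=4.54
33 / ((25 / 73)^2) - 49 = 145232 / 625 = 232.37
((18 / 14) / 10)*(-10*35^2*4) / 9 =-700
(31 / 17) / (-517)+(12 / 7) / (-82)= -61631 / 2522443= -0.02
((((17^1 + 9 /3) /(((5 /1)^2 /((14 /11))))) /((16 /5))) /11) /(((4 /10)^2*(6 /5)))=875 /5808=0.15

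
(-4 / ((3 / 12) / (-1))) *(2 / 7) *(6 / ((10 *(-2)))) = -48 / 35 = -1.37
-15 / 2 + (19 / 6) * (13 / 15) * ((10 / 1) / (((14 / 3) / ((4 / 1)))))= 673 / 42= 16.02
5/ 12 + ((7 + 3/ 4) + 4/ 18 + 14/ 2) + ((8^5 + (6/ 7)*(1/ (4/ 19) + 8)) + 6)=32800.32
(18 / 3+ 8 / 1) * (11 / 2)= 77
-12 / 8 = -3 / 2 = -1.50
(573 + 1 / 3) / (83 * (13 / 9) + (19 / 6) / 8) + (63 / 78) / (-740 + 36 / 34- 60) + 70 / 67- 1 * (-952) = 392522278719329 / 409812157924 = 957.81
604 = 604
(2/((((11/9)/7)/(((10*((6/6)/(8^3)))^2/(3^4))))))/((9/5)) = 875/29196288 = 0.00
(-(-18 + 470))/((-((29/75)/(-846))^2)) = 1819707930000/841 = 2163743079.67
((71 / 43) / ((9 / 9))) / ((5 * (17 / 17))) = 71 / 215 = 0.33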